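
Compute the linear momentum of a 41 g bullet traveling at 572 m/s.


p = m*v = 0.041*572 = 23.45 kg·m/s

23.45 kg·m/s


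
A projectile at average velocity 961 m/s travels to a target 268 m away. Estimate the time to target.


t = d/v = 268/961 = 0.2789 s

0.2789 s


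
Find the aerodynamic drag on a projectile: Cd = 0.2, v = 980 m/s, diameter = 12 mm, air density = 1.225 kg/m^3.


A = pi*(d/2)^2 = pi*(12/2000)^2 = 1.13097e-04 m^2
Fd = 0.5*Cd*rho*A*v^2 = 0.5*0.2*1.225*1.13097e-04*980^2 = 13.31 N

13.31 N


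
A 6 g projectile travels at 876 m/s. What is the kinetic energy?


E = 0.5*m*v^2 = 0.5*0.006*876^2 = 2302 J

2302 J


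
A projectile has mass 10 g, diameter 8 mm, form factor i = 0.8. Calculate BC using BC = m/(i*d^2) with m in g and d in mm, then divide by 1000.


BC = m/(i*d^2*1000) = 10/(0.8 * 8^2 * 1000) = 0.0001953

0.0001953


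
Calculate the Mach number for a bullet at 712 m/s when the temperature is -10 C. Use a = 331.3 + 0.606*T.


a = 331.3 + 0.606*(-10) = 325.24 m/s
M = v/a = 712/325.24 = 2.189

2.189


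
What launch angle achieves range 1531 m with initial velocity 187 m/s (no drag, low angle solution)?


sin(2*theta) = R*g/v0^2 = 1531*9.81/187^2 = 0.429498, theta = arcsin(0.429498)/2 = 12.72°

12.72 degrees


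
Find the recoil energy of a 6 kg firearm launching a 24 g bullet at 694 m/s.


v_r = m_p*v_p/m_gun = 0.024*694/6 = 2.776 m/s, E_r = 0.5*m_gun*v_r^2 = 0.5*6*2.776^2 = 23.12 J

23.12 J


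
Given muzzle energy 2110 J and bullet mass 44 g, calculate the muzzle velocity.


v = sqrt(2*E/m) = sqrt(2*2110/0.044) = 309.7 m/s

309.7 m/s


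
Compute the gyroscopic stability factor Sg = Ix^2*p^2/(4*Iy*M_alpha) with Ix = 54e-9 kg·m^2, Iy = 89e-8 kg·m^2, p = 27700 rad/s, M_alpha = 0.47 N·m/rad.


Sg = Ix^2 * p^2 / (4 * Iy * M_alpha) = (54e-9)^2 * 27700^2 / (4 * 89e-8 * 0.47) = 1.337

1.337


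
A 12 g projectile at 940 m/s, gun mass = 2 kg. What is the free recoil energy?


v_r = m_p*v_p/m_gun = 0.012*940/2 = 5.64 m/s, E_r = 0.5*m_gun*v_r^2 = 0.5*2*5.64^2 = 31.81 J

31.81 J


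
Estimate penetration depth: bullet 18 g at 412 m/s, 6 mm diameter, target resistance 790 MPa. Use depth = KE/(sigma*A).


A = pi*(d/2)^2 = pi*(6/2)^2 = 28.2743 mm^2
E = 0.5*m*v^2 = 0.5*0.018*412^2 = 1527.7 J
depth = E/(sigma*A) = 1527.7 J / (790 MPa * 28.2743 mm^2) = 1527.7/(790 * 28.2743) m = 0.0683939 m ≈ 68.39 mm

68.39 mm


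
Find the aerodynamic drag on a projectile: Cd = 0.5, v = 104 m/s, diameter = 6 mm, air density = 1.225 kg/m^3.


A = pi*(d/2)^2 = pi*(6/2000)^2 = 2.82743e-05 m^2
Fd = 0.5*Cd*rho*A*v^2 = 0.5*0.5*1.225*2.82743e-05*104^2 = 0.09366 N

0.09366 N


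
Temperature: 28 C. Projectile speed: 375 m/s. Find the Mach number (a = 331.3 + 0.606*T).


a = 331.3 + 0.606*(28) = 348.268 m/s
M = v/a = 375/348.268 = 1.077

1.077


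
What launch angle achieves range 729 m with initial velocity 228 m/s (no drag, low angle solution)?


sin(2*theta) = R*g/v0^2 = 729*9.81/228^2 = 0.137571, theta = arcsin(0.137571)/2 = 3.954°

3.954 degrees


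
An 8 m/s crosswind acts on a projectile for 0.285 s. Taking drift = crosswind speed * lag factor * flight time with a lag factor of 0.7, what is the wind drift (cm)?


drift = v_wind * lag * t = 8 * 0.7 * 0.285 = 1.596 m ≈ 159.6 cm

159.6 cm


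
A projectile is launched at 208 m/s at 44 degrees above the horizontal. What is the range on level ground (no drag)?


R = v0^2 * sin(2*theta) / g = 208^2 * sin(2*44°) / 9.81 = 4408 m

4408 m


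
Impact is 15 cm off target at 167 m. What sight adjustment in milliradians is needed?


1 mrad subtends 1 cm per 10 m of range, so adj = error_cm / (dist_m / 10) = 15 / (167/10) = 0.8982 mrad

0.8982 mrad


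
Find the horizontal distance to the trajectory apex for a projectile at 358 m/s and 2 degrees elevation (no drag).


R = v0^2*sin(2*theta)/g = 358^2*sin(2*2°)/9.81 = 911.342 m
apex_dist = R/2 = 911.342/2 = 455.7 m

455.7 m


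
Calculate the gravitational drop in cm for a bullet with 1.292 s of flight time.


drop = 0.5*g*t^2 = 0.5*9.81*1.292^2 = 8.18774 m ≈ 818.8 cm

818.8 cm


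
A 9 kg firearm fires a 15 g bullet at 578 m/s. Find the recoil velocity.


v_recoil = m_p * v_p / m_gun = 0.015 * 578 / 9 = 0.9633 m/s

0.9633 m/s


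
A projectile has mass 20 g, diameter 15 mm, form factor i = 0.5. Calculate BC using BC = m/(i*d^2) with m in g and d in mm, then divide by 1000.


BC = m/(i*d^2*1000) = 20/(0.5 * 15^2 * 1000) = 0.0001778

0.0001778


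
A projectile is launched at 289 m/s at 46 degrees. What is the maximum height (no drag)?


H = (v0*sin(theta))^2 / (2g) = (289*sin(46°))^2 / (2*9.81) = 2203 m

2203 m


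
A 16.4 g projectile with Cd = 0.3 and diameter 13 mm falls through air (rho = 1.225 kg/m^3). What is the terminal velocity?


A = pi*(d/2)^2 = pi*(13/2000)^2 = 1.32732e-04 m^2
vt = sqrt(2mg/(Cd*rho*A)) = sqrt(2*0.0164*9.81/(0.3 * 1.225 * 1.32732e-04)) = 81.22 m/s

81.22 m/s


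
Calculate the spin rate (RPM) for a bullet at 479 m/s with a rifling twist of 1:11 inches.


twist_m = 11*0.0254 = 0.2794 m
spin = v/twist = 479/0.2794 = 1714.388 rev/s
RPM = spin*60 = 1714.388*60 ≈ 102863 RPM

102863 RPM


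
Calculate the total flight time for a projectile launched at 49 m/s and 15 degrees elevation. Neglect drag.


T = 2*v0*sin(theta)/g = 2*49*sin(15°)/9.81 = 2.586 s

2.586 s


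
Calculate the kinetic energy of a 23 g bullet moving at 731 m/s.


E = 0.5*m*v^2 = 0.5*0.023*731^2 = 6145 J

6145 J


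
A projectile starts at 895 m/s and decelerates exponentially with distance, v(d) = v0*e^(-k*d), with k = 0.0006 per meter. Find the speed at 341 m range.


v = v0*exp(-k*d) = 895*exp(-0.0006*341) = 729.4 m/s

729.4 m/s


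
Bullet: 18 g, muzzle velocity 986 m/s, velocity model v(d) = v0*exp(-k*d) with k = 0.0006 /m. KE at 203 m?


v = v0*exp(-k*d) = 986*exp(-0.0006*203) = 872.931 m/s
E = 0.5*m*v^2 = 0.5*0.018*872.931^2 = 6858 J

6858 J


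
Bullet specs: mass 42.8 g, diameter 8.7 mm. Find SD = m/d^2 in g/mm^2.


SD = m/d^2 = 42.8/8.7^2 = 0.5655 g/mm^2

0.5655 g/mm^2


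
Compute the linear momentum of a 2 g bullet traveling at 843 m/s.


p = m*v = 0.002*843 = 1.686 kg·m/s

1.686 kg·m/s


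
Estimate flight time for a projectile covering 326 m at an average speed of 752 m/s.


t = d/v = 326/752 = 0.4335 s

0.4335 s


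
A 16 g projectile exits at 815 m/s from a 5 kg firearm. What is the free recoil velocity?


v_recoil = m_p * v_p / m_gun = 0.016 * 815 / 5 = 2.608 m/s

2.608 m/s


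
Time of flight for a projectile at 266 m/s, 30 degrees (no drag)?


T = 2*v0*sin(theta)/g = 2*266*sin(30°)/9.81 = 27.12 s

27.12 s


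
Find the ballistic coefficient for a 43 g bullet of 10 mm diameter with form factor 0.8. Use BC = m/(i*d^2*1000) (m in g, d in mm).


BC = m/(i*d^2*1000) = 43/(0.8 * 10^2 * 1000) = 0.0005375

0.0005375


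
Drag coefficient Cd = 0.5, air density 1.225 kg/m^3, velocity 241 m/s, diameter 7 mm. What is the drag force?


A = pi*(d/2)^2 = pi*(7/2000)^2 = 3.84845e-05 m^2
Fd = 0.5*Cd*rho*A*v^2 = 0.5*0.5*1.225*3.84845e-05*241^2 = 0.6845 N

0.6845 N


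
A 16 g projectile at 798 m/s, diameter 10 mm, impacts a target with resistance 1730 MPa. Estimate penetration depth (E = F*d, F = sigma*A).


A = pi*(d/2)^2 = pi*(10/2)^2 = 78.5398 mm^2
E = 0.5*m*v^2 = 0.5*0.016*798^2 = 5094.43 J
depth = E/(sigma*A) = 5094.43 J / (1730 MPa * 78.5398 mm^2) = 5094.43/(1730 * 78.5398) m = 0.0374938 m ≈ 37.49 mm

37.49 mm


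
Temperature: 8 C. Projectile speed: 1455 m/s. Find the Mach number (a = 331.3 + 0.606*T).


a = 331.3 + 0.606*(8) = 336.148 m/s
M = v/a = 1455/336.148 = 4.328

4.328


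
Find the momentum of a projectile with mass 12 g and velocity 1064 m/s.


p = m*v = 0.012*1064 = 12.77 kg·m/s

12.77 kg·m/s


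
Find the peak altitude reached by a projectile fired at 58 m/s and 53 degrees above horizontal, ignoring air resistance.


H = (v0*sin(theta))^2 / (2g) = (58*sin(53°))^2 / (2*9.81) = 109.4 m

109.4 m


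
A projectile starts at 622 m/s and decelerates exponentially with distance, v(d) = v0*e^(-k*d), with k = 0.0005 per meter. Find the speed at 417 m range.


v = v0*exp(-k*d) = 622*exp(-0.0005*417) = 504.9 m/s

504.9 m/s


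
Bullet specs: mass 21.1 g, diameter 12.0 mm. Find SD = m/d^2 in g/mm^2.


SD = m/d^2 = 21.1/12.0^2 = 0.1465 g/mm^2

0.1465 g/mm^2


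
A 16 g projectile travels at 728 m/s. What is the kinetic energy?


E = 0.5*m*v^2 = 0.5*0.016*728^2 = 4240 J

4240 J


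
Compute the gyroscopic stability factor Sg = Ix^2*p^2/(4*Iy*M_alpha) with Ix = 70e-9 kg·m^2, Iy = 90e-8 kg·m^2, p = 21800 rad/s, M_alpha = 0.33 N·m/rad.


Sg = Ix^2 * p^2 / (4 * Iy * M_alpha) = (70e-9)^2 * 21800^2 / (4 * 90e-8 * 0.33) = 1.96

1.96


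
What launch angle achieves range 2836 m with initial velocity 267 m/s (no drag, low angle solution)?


sin(2*theta) = R*g/v0^2 = 2836*9.81/267^2 = 0.390259, theta = arcsin(0.390259)/2 = 11.49°

11.49 degrees


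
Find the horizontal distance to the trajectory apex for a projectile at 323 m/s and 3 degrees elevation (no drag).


R = v0^2*sin(2*theta)/g = 323^2*sin(2*3°)/9.81 = 1111.66 m
apex_dist = R/2 = 1111.66/2 = 555.8 m

555.8 m


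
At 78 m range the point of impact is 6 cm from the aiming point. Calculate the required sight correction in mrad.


1 mrad subtends 1 cm per 10 m of range, so adj = error_cm / (dist_m / 10) = 6 / (78/10) = 0.7692 mrad

0.7692 mrad


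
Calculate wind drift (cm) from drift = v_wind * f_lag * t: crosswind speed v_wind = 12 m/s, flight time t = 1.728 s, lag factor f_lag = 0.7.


drift = v_wind * lag * t = 12 * 0.7 * 1.728 = 14.5152 m ≈ 1452 cm

1452 cm


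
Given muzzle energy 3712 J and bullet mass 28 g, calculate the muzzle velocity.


v = sqrt(2*E/m) = sqrt(2*3712/0.028) = 514.9 m/s

514.9 m/s


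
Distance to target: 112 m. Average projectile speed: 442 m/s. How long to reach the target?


t = d/v = 112/442 = 0.2534 s

0.2534 s


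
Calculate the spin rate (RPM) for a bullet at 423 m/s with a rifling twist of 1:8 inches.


twist_m = 8*0.0254 = 0.2032 m
spin = v/twist = 423/0.2032 = 2081.693 rev/s
RPM = spin*60 = 2081.693*60 ≈ 124902 RPM

124902 RPM


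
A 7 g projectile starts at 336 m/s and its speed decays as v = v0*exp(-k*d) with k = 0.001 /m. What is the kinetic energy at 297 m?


v = v0*exp(-k*d) = 336*exp(-0.001*297) = 249.663 m/s
E = 0.5*m*v^2 = 0.5*0.007*249.663^2 = 218.2 J

218.2 J


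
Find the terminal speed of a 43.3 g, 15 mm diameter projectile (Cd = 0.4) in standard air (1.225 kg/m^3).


A = pi*(d/2)^2 = pi*(15/2000)^2 = 1.76715e-04 m^2
vt = sqrt(2mg/(Cd*rho*A)) = sqrt(2*0.0433*9.81/(0.4 * 1.225 * 1.76715e-04)) = 99.05 m/s

99.05 m/s


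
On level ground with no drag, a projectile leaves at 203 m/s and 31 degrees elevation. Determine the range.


R = v0^2 * sin(2*theta) / g = 203^2 * sin(2*31°) / 9.81 = 3709 m

3709 m


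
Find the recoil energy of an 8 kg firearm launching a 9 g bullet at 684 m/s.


v_r = m_p*v_p/m_gun = 0.009*684/8 = 0.7695 m/s, E_r = 0.5*m_gun*v_r^2 = 0.5*8*0.7695^2 = 2.369 J

2.369 J


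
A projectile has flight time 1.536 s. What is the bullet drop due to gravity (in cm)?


drop = 0.5*g*t^2 = 0.5*9.81*1.536^2 = 11.5723 m ≈ 1157 cm

1157 cm


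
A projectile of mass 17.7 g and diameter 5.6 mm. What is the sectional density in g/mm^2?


SD = m/d^2 = 17.7/5.6^2 = 0.5644 g/mm^2

0.5644 g/mm^2


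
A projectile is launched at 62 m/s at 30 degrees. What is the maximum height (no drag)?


H = (v0*sin(theta))^2 / (2g) = (62*sin(30°))^2 / (2*9.81) = 48.98 m

48.98 m


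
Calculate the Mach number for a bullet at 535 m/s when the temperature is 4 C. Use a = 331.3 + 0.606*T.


a = 331.3 + 0.606*(4) = 333.724 m/s
M = v/a = 535/333.724 = 1.603

1.603


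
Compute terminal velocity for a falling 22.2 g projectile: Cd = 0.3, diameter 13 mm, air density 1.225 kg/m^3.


A = pi*(d/2)^2 = pi*(13/2000)^2 = 1.32732e-04 m^2
vt = sqrt(2mg/(Cd*rho*A)) = sqrt(2*0.0222*9.81/(0.3 * 1.225 * 1.32732e-04)) = 94.5 m/s

94.5 m/s


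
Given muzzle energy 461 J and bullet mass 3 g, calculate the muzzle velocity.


v = sqrt(2*E/m) = sqrt(2*461/0.003) = 554.4 m/s

554.4 m/s


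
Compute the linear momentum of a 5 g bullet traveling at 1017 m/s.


p = m*v = 0.005*1017 = 5.085 kg·m/s

5.085 kg·m/s


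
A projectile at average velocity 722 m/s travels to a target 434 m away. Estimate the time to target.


t = d/v = 434/722 = 0.6011 s

0.6011 s


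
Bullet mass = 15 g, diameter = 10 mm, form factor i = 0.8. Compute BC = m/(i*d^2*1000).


BC = m/(i*d^2*1000) = 15/(0.8 * 10^2 * 1000) = 0.0001875

0.0001875


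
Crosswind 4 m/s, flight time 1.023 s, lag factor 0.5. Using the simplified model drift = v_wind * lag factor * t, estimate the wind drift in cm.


drift = v_wind * lag * t = 4 * 0.5 * 1.023 = 2.046 m ≈ 204.6 cm

204.6 cm


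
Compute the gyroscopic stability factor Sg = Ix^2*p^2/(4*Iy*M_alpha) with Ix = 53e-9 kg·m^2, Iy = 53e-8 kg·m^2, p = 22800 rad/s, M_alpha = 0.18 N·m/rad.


Sg = Ix^2 * p^2 / (4 * Iy * M_alpha) = (53e-9)^2 * 22800^2 / (4 * 53e-8 * 0.18) = 3.827

3.827


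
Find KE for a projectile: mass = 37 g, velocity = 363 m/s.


E = 0.5*m*v^2 = 0.5*0.037*363^2 = 2438 J

2438 J


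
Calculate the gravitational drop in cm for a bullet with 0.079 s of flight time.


drop = 0.5*g*t^2 = 0.5*9.81*0.079^2 = 0.0306121 m ≈ 3.061 cm

3.061 cm


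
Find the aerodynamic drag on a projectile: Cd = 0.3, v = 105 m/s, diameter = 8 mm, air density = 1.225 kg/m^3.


A = pi*(d/2)^2 = pi*(8/2000)^2 = 5.02655e-05 m^2
Fd = 0.5*Cd*rho*A*v^2 = 0.5*0.3*1.225*5.02655e-05*105^2 = 0.1018 N

0.1018 N


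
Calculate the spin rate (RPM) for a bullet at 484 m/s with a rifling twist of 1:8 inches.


twist_m = 8*0.0254 = 0.2032 m
spin = v/twist = 484/0.2032 = 2381.89 rev/s
RPM = spin*60 = 2381.89*60 ≈ 142913 RPM

142913 RPM


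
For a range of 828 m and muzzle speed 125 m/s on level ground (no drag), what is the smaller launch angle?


sin(2*theta) = R*g/v0^2 = 828*9.81/125^2 = 0.519852, theta = arcsin(0.519852)/2 = 15.66°

15.66 degrees


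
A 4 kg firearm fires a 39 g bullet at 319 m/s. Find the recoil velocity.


v_recoil = m_p * v_p / m_gun = 0.039 * 319 / 4 = 3.11 m/s

3.11 m/s


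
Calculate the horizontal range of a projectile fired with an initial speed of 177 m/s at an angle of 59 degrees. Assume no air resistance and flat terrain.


R = v0^2 * sin(2*theta) / g = 177^2 * sin(2*59°) / 9.81 = 2820 m

2820 m


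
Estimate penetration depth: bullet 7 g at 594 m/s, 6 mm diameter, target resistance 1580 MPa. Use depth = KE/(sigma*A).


A = pi*(d/2)^2 = pi*(6/2)^2 = 28.2743 mm^2
E = 0.5*m*v^2 = 0.5*0.007*594^2 = 1234.93 J
depth = E/(sigma*A) = 1234.93 J / (1580 MPa * 28.2743 mm^2) = 1234.93/(1580 * 28.2743) m = 0.0276434 m ≈ 27.64 mm

27.64 mm


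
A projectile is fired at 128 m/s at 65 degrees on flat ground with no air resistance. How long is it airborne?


T = 2*v0*sin(theta)/g = 2*128*sin(65°)/9.81 = 23.65 s

23.65 s


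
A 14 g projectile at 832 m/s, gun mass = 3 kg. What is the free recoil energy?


v_r = m_p*v_p/m_gun = 0.014*832/3 = 3.88267 m/s, E_r = 0.5*m_gun*v_r^2 = 0.5*3*3.88267^2 = 22.61 J

22.61 J


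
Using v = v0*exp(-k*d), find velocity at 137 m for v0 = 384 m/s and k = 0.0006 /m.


v = v0*exp(-k*d) = 384*exp(-0.0006*137) = 353.7 m/s

353.7 m/s


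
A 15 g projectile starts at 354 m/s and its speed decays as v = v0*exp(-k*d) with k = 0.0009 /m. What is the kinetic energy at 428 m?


v = v0*exp(-k*d) = 354*exp(-0.0009*428) = 240.831 m/s
E = 0.5*m*v^2 = 0.5*0.015*240.831^2 = 435 J

435 J


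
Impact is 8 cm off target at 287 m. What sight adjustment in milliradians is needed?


1 mrad subtends 1 cm per 10 m of range, so adj = error_cm / (dist_m / 10) = 8 / (287/10) = 0.2787 mrad

0.2787 mrad


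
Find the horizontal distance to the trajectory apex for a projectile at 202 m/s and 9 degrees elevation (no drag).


R = v0^2*sin(2*theta)/g = 202^2*sin(2*9°)/9.81 = 1285.33 m
apex_dist = R/2 = 1285.33/2 = 642.7 m

642.7 m


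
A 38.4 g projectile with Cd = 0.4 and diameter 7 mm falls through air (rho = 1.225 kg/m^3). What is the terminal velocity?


A = pi*(d/2)^2 = pi*(7/2000)^2 = 3.84845e-05 m^2
vt = sqrt(2mg/(Cd*rho*A)) = sqrt(2*0.0384*9.81/(0.4 * 1.225 * 3.84845e-05)) = 199.9 m/s

199.9 m/s


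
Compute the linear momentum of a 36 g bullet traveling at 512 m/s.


p = m*v = 0.036*512 = 18.43 kg·m/s

18.43 kg·m/s


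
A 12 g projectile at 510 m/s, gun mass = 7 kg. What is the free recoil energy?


v_r = m_p*v_p/m_gun = 0.012*510/7 = 0.874286 m/s, E_r = 0.5*m_gun*v_r^2 = 0.5*7*0.874286^2 = 2.675 J

2.675 J


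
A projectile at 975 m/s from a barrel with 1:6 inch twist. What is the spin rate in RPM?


twist_m = 6*0.0254 = 0.1524 m
spin = v/twist = 975/0.1524 = 6397.638 rev/s
RPM = spin*60 = 6397.638*60 ≈ 383858 RPM

383858 RPM


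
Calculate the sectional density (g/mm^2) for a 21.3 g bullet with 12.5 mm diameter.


SD = m/d^2 = 21.3/12.5^2 = 0.1363 g/mm^2

0.1363 g/mm^2


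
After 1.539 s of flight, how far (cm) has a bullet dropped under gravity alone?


drop = 0.5*g*t^2 = 0.5*9.81*1.539^2 = 11.6176 m ≈ 1162 cm

1162 cm


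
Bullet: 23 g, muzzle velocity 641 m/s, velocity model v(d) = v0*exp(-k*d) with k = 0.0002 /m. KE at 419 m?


v = v0*exp(-k*d) = 641*exp(-0.0002*419) = 589.473 m/s
E = 0.5*m*v^2 = 0.5*0.023*589.473^2 = 3996 J

3996 J


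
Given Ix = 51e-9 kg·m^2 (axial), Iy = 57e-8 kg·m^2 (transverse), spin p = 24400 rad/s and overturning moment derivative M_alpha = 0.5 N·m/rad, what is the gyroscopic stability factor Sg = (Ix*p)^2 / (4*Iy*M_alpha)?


Sg = Ix^2 * p^2 / (4 * Iy * M_alpha) = (51e-9)^2 * 24400^2 / (4 * 57e-8 * 0.5) = 1.358

1.358


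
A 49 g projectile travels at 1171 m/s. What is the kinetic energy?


E = 0.5*m*v^2 = 0.5*0.049*1171^2 = 33595 J

33595 J


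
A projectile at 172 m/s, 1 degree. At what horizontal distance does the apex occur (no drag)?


R = v0^2*sin(2*theta)/g = 172^2*sin(2*1°)/9.81 = 105.246 m
apex_dist = R/2 = 105.246/2 = 52.62 m

52.62 m


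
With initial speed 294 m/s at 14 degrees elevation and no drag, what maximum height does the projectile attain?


H = (v0*sin(theta))^2 / (2g) = (294*sin(14°))^2 / (2*9.81) = 257.8 m

257.8 m


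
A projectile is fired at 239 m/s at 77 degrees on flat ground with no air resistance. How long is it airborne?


T = 2*v0*sin(theta)/g = 2*239*sin(77°)/9.81 = 47.48 s

47.48 s


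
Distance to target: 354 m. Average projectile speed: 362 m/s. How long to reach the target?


t = d/v = 354/362 = 0.9779 s

0.9779 s


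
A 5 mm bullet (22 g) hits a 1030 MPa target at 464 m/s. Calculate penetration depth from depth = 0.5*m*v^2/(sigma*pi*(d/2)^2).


A = pi*(d/2)^2 = pi*(5/2)^2 = 19.635 mm^2
E = 0.5*m*v^2 = 0.5*0.022*464^2 = 2368.26 J
depth = E/(sigma*A) = 2368.26 J / (1030 MPa * 19.635 mm^2) = 2368.26/(1030 * 19.635) m = 0.117101 m ≈ 117.1 mm

117.1 mm


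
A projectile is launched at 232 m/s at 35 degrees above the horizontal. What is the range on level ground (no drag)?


R = v0^2 * sin(2*theta) / g = 232^2 * sin(2*35°) / 9.81 = 5156 m

5156 m


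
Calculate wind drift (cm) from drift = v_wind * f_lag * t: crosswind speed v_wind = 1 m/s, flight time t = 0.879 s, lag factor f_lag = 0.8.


drift = v_wind * lag * t = 1 * 0.8 * 0.879 = 0.7032 m ≈ 70.32 cm

70.32 cm


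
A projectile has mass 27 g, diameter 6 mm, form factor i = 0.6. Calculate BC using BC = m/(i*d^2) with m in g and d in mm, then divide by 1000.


BC = m/(i*d^2*1000) = 27/(0.6 * 6^2 * 1000) = 0.00125

0.00125


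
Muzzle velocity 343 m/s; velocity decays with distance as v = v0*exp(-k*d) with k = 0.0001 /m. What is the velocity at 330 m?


v = v0*exp(-k*d) = 343*exp(-0.0001*330) = 331.9 m/s

331.9 m/s


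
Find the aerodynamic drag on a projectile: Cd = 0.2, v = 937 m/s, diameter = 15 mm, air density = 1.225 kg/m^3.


A = pi*(d/2)^2 = pi*(15/2000)^2 = 1.76715e-04 m^2
Fd = 0.5*Cd*rho*A*v^2 = 0.5*0.2*1.225*1.76715e-04*937^2 = 19.01 N

19.01 N


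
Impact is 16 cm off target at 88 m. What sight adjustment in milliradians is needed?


1 mrad subtends 1 cm per 10 m of range, so adj = error_cm / (dist_m / 10) = 16 / (88/10) = 1.818 mrad

1.818 mrad


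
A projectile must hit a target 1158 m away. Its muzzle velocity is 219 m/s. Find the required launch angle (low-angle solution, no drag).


sin(2*theta) = R*g/v0^2 = 1158*9.81/219^2 = 0.236859, theta = arcsin(0.236859)/2 = 6.851°

6.851 degrees


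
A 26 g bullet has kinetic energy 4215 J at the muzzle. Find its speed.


v = sqrt(2*E/m) = sqrt(2*4215/0.026) = 569.4 m/s

569.4 m/s


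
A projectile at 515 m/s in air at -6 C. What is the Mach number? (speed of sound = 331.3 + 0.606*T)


a = 331.3 + 0.606*(-6) = 327.664 m/s
M = v/a = 515/327.664 = 1.572

1.572


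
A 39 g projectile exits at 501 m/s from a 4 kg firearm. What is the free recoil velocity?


v_recoil = m_p * v_p / m_gun = 0.039 * 501 / 4 = 4.885 m/s

4.885 m/s


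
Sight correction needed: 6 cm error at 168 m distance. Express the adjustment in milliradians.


1 mrad subtends 1 cm per 10 m of range, so adj = error_cm / (dist_m / 10) = 6 / (168/10) = 0.3571 mrad

0.3571 mrad


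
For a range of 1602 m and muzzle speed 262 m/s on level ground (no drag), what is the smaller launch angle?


sin(2*theta) = R*g/v0^2 = 1602*9.81/262^2 = 0.228944, theta = arcsin(0.228944)/2 = 6.617°

6.617 degrees


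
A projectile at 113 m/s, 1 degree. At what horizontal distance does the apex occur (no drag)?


R = v0^2*sin(2*theta)/g = 113^2*sin(2*1°)/9.81 = 45.4263 m
apex_dist = R/2 = 45.4263/2 = 22.71 m

22.71 m


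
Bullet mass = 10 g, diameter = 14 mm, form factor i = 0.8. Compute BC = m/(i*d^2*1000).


BC = m/(i*d^2*1000) = 10/(0.8 * 14^2 * 1000) = 6.378e-05

6.378e-05


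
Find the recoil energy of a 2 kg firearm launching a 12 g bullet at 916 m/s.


v_r = m_p*v_p/m_gun = 0.012*916/2 = 5.496 m/s, E_r = 0.5*m_gun*v_r^2 = 0.5*2*5.496^2 = 30.21 J

30.21 J


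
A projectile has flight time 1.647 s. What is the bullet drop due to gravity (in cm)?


drop = 0.5*g*t^2 = 0.5*9.81*1.647^2 = 13.3053 m ≈ 1331 cm

1331 cm


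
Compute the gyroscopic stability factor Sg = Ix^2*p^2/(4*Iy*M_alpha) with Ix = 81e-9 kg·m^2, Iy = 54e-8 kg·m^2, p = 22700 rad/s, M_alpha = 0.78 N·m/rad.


Sg = Ix^2 * p^2 / (4 * Iy * M_alpha) = (81e-9)^2 * 22700^2 / (4 * 54e-8 * 0.78) = 2.007

2.007


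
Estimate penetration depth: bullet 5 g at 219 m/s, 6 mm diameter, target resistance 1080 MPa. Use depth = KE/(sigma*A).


A = pi*(d/2)^2 = pi*(6/2)^2 = 28.2743 mm^2
E = 0.5*m*v^2 = 0.5*0.005*219^2 = 119.903 J
depth = E/(sigma*A) = 119.903 J / (1080 MPa * 28.2743 mm^2) = 119.903/(1080 * 28.2743) m = 0.00392656 m ≈ 3.927 mm

3.927 mm


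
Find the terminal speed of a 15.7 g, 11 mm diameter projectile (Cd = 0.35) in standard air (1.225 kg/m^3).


A = pi*(d/2)^2 = pi*(11/2000)^2 = 9.50332e-05 m^2
vt = sqrt(2mg/(Cd*rho*A)) = sqrt(2*0.0157*9.81/(0.35 * 1.225 * 9.50332e-05)) = 86.95 m/s

86.95 m/s


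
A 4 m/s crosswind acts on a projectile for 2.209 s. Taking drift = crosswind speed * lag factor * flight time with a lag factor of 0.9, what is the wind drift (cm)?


drift = v_wind * lag * t = 4 * 0.9 * 2.209 = 7.9524 m ≈ 795.2 cm

795.2 cm


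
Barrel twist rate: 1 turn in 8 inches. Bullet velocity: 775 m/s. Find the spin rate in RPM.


twist_m = 8*0.0254 = 0.2032 m
spin = v/twist = 775/0.2032 = 3813.976 rev/s
RPM = spin*60 = 3813.976*60 ≈ 228839 RPM

228839 RPM


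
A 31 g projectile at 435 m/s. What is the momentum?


p = m*v = 0.031*435 = 13.48 kg·m/s

13.48 kg·m/s


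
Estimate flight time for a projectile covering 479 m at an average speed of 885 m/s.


t = d/v = 479/885 = 0.5412 s

0.5412 s


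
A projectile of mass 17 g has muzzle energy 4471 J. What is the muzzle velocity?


v = sqrt(2*E/m) = sqrt(2*4471/0.017) = 725.3 m/s

725.3 m/s


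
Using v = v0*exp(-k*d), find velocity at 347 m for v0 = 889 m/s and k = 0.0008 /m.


v = v0*exp(-k*d) = 889*exp(-0.0008*347) = 673.5 m/s

673.5 m/s


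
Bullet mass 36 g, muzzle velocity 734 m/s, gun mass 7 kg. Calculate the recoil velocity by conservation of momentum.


v_recoil = m_p * v_p / m_gun = 0.036 * 734 / 7 = 3.775 m/s

3.775 m/s


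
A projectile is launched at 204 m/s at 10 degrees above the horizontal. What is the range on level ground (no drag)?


R = v0^2 * sin(2*theta) / g = 204^2 * sin(2*10°) / 9.81 = 1451 m

1451 m


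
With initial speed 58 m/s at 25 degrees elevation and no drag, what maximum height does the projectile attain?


H = (v0*sin(theta))^2 / (2g) = (58*sin(25°))^2 / (2*9.81) = 30.62 m

30.62 m


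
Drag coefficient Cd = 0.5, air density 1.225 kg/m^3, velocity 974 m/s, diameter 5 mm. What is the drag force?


A = pi*(d/2)^2 = pi*(5/2000)^2 = 1.96350e-05 m^2
Fd = 0.5*Cd*rho*A*v^2 = 0.5*0.5*1.225*1.96350e-05*974^2 = 5.705 N

5.705 N


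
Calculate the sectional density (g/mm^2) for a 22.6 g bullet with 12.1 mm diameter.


SD = m/d^2 = 22.6/12.1^2 = 0.1544 g/mm^2

0.1544 g/mm^2


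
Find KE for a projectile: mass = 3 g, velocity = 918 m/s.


E = 0.5*m*v^2 = 0.5*0.003*918^2 = 1264 J

1264 J


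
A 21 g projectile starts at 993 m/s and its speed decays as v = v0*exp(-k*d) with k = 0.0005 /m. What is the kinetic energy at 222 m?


v = v0*exp(-k*d) = 993*exp(-0.0005*222) = 888.674 m/s
E = 0.5*m*v^2 = 0.5*0.021*888.674^2 = 8292 J

8292 J


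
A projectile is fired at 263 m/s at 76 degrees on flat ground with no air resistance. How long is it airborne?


T = 2*v0*sin(theta)/g = 2*263*sin(76°)/9.81 = 52.03 s

52.03 s


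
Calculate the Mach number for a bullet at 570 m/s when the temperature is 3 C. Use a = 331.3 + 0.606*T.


a = 331.3 + 0.606*(3) = 333.118 m/s
M = v/a = 570/333.118 = 1.711

1.711


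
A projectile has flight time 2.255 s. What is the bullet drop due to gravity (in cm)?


drop = 0.5*g*t^2 = 0.5*9.81*2.255^2 = 24.942 m ≈ 2494 cm

2494 cm


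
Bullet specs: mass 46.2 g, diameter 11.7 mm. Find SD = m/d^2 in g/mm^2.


SD = m/d^2 = 46.2/11.7^2 = 0.3375 g/mm^2

0.3375 g/mm^2


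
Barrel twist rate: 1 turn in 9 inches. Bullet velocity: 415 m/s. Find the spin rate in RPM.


twist_m = 9*0.0254 = 0.2286 m
spin = v/twist = 415/0.2286 = 1815.398 rev/s
RPM = spin*60 = 1815.398*60 ≈ 108924 RPM

108924 RPM


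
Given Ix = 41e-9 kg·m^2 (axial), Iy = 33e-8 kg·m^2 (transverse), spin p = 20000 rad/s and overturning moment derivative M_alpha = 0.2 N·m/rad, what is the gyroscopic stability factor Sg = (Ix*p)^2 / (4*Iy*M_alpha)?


Sg = Ix^2 * p^2 / (4 * Iy * M_alpha) = (41e-9)^2 * 20000^2 / (4 * 33e-8 * 0.2) = 2.547

2.547


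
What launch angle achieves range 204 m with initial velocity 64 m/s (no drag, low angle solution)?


sin(2*theta) = R*g/v0^2 = 204*9.81/64^2 = 0.488584, theta = arcsin(0.488584)/2 = 14.62°

14.62 degrees


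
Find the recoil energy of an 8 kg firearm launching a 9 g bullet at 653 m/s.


v_r = m_p*v_p/m_gun = 0.009*653/8 = 0.734625 m/s, E_r = 0.5*m_gun*v_r^2 = 0.5*8*0.734625^2 = 2.159 J

2.159 J


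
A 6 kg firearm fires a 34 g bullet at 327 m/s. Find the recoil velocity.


v_recoil = m_p * v_p / m_gun = 0.034 * 327 / 6 = 1.853 m/s

1.853 m/s


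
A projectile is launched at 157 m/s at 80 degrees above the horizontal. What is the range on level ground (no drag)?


R = v0^2 * sin(2*theta) / g = 157^2 * sin(2*80°) / 9.81 = 859.4 m

859.4 m


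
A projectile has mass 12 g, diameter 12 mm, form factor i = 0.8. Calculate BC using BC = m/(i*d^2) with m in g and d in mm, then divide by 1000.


BC = m/(i*d^2*1000) = 12/(0.8 * 12^2 * 1000) = 0.0001042

0.0001042


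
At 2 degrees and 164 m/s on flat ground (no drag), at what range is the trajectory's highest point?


R = v0^2*sin(2*theta)/g = 164^2*sin(2*2°)/9.81 = 191.251 m
apex_dist = R/2 = 191.251/2 = 95.63 m

95.63 m


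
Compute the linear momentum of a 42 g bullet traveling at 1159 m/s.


p = m*v = 0.042*1159 = 48.68 kg·m/s

48.68 kg·m/s


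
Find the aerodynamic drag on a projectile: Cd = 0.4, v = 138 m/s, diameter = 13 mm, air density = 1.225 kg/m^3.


A = pi*(d/2)^2 = pi*(13/2000)^2 = 1.32732e-04 m^2
Fd = 0.5*Cd*rho*A*v^2 = 0.5*0.4*1.225*1.32732e-04*138^2 = 0.6193 N

0.6193 N


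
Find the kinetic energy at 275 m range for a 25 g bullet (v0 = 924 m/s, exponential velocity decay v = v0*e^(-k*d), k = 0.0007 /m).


v = v0*exp(-k*d) = 924*exp(-0.0007*275) = 762.202 m/s
E = 0.5*m*v^2 = 0.5*0.025*762.202^2 = 7262 J

7262 J


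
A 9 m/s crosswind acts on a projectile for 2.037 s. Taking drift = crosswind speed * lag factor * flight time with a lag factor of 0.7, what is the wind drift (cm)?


drift = v_wind * lag * t = 9 * 0.7 * 2.037 = 12.8331 m ≈ 1283 cm

1283 cm


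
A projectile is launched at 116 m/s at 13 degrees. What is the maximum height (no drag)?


H = (v0*sin(theta))^2 / (2g) = (116*sin(13°))^2 / (2*9.81) = 34.71 m

34.71 m


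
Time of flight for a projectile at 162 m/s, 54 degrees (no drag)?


T = 2*v0*sin(theta)/g = 2*162*sin(54°)/9.81 = 26.72 s

26.72 s


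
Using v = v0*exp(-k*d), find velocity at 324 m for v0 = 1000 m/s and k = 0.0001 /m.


v = v0*exp(-k*d) = 1000*exp(-0.0001*324) = 968.1 m/s

968.1 m/s


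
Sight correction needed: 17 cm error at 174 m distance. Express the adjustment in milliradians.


1 mrad subtends 1 cm per 10 m of range, so adj = error_cm / (dist_m / 10) = 17 / (174/10) = 0.977 mrad

0.977 mrad


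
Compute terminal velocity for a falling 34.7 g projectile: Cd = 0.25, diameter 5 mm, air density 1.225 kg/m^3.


A = pi*(d/2)^2 = pi*(5/2000)^2 = 1.96350e-05 m^2
vt = sqrt(2mg/(Cd*rho*A)) = sqrt(2*0.0347*9.81/(0.25 * 1.225 * 1.96350e-05)) = 336.5 m/s

336.5 m/s


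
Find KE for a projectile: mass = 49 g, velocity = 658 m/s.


E = 0.5*m*v^2 = 0.5*0.049*658^2 = 10608 J

10608 J


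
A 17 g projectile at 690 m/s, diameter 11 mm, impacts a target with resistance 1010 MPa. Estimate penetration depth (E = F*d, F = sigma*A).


A = pi*(d/2)^2 = pi*(11/2)^2 = 95.0332 mm^2
E = 0.5*m*v^2 = 0.5*0.017*690^2 = 4046.85 J
depth = E/(sigma*A) = 4046.85 J / (1010 MPa * 95.0332 mm^2) = 4046.85/(1010 * 95.0332) m = 0.0421619 m ≈ 42.16 mm

42.16 mm


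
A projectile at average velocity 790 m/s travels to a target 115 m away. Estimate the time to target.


t = d/v = 115/790 = 0.1456 s

0.1456 s


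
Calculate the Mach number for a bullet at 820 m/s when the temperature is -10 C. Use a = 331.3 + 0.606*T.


a = 331.3 + 0.606*(-10) = 325.24 m/s
M = v/a = 820/325.24 = 2.521

2.521


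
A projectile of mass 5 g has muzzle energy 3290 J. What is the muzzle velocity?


v = sqrt(2*E/m) = sqrt(2*3290/0.005) = 1147 m/s

1147 m/s


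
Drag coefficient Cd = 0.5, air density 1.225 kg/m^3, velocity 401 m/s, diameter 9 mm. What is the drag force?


A = pi*(d/2)^2 = pi*(9/2000)^2 = 6.36173e-05 m^2
Fd = 0.5*Cd*rho*A*v^2 = 0.5*0.5*1.225*6.36173e-05*401^2 = 3.133 N

3.133 N


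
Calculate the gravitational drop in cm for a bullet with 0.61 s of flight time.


drop = 0.5*g*t^2 = 0.5*9.81*0.61^2 = 1.82515 m ≈ 182.5 cm

182.5 cm


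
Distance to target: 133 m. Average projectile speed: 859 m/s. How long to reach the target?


t = d/v = 133/859 = 0.1548 s

0.1548 s


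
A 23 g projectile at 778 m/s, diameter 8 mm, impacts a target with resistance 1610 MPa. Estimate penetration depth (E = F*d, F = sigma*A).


A = pi*(d/2)^2 = pi*(8/2)^2 = 50.2655 mm^2
E = 0.5*m*v^2 = 0.5*0.023*778^2 = 6960.77 J
depth = E/(sigma*A) = 6960.77 J / (1610 MPa * 50.2655 mm^2) = 6960.77/(1610 * 50.2655) m = 0.0860124 m ≈ 86.01 mm

86.01 mm


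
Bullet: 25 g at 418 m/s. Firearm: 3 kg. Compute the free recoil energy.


v_r = m_p*v_p/m_gun = 0.025*418/3 = 3.48333 m/s, E_r = 0.5*m_gun*v_r^2 = 0.5*3*3.48333^2 = 18.2 J

18.2 J


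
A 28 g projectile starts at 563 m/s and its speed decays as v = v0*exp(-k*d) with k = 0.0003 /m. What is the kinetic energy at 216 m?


v = v0*exp(-k*d) = 563*exp(-0.0003*216) = 527.675 m/s
E = 0.5*m*v^2 = 0.5*0.028*527.675^2 = 3898 J

3898 J


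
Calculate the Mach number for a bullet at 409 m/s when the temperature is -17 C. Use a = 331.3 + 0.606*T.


a = 331.3 + 0.606*(-17) = 320.998 m/s
M = v/a = 409/320.998 = 1.274

1.274


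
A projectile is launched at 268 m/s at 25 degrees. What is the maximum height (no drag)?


H = (v0*sin(theta))^2 / (2g) = (268*sin(25°))^2 / (2*9.81) = 653.8 m

653.8 m


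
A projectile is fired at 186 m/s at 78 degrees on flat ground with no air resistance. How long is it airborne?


T = 2*v0*sin(theta)/g = 2*186*sin(78°)/9.81 = 37.09 s

37.09 s


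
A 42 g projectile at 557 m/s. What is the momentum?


p = m*v = 0.042*557 = 23.39 kg·m/s

23.39 kg·m/s


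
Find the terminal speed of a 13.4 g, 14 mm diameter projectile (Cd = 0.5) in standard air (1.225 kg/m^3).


A = pi*(d/2)^2 = pi*(14/2000)^2 = 1.53938e-04 m^2
vt = sqrt(2mg/(Cd*rho*A)) = sqrt(2*0.0134*9.81/(0.5 * 1.225 * 1.53938e-04)) = 52.81 m/s

52.81 m/s


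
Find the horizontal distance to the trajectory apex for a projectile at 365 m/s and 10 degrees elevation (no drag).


R = v0^2*sin(2*theta)/g = 365^2*sin(2*10°)/9.81 = 4644.81 m
apex_dist = R/2 = 4644.81/2 = 2322 m

2322 m


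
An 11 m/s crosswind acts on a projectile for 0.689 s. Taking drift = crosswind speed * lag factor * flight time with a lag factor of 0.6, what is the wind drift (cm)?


drift = v_wind * lag * t = 11 * 0.6 * 0.689 = 4.5474 m ≈ 454.7 cm

454.7 cm


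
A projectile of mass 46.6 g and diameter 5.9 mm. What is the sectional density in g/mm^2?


SD = m/d^2 = 46.6/5.9^2 = 1.339 g/mm^2

1.339 g/mm^2


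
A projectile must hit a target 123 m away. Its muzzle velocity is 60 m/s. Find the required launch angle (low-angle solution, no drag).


sin(2*theta) = R*g/v0^2 = 123*9.81/60^2 = 0.335175, theta = arcsin(0.335175)/2 = 9.792°

9.792 degrees


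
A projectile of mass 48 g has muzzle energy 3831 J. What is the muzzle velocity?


v = sqrt(2*E/m) = sqrt(2*3831/0.048) = 399.5 m/s

399.5 m/s


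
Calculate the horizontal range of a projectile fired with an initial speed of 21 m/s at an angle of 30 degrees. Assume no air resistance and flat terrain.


R = v0^2 * sin(2*theta) / g = 21^2 * sin(2*30°) / 9.81 = 38.93 m

38.93 m


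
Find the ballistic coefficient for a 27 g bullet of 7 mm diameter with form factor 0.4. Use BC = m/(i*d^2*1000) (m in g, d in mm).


BC = m/(i*d^2*1000) = 27/(0.4 * 7^2 * 1000) = 0.001378

0.001378


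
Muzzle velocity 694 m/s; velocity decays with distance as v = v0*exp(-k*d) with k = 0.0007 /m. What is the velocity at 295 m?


v = v0*exp(-k*d) = 694*exp(-0.0007*295) = 564.5 m/s

564.5 m/s


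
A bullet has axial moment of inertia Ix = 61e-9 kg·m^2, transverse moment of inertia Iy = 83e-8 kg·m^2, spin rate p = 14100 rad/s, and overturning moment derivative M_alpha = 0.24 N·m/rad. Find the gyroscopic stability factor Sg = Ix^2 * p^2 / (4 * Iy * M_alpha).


Sg = Ix^2 * p^2 / (4 * Iy * M_alpha) = (61e-9)^2 * 14100^2 / (4 * 83e-8 * 0.24) = 0.9284

0.9284


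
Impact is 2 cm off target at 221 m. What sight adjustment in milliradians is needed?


1 mrad subtends 1 cm per 10 m of range, so adj = error_cm / (dist_m / 10) = 2 / (221/10) = 0.0905 mrad

0.0905 mrad


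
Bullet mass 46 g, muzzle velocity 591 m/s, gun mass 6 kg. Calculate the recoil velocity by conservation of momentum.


v_recoil = m_p * v_p / m_gun = 0.046 * 591 / 6 = 4.531 m/s

4.531 m/s


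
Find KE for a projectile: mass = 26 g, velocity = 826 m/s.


E = 0.5*m*v^2 = 0.5*0.026*826^2 = 8870 J

8870 J


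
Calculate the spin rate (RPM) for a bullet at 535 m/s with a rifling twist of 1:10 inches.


twist_m = 10*0.0254 = 0.254 m
spin = v/twist = 535/0.254 = 2106.299 rev/s
RPM = spin*60 = 2106.299*60 ≈ 126378 RPM

126378 RPM


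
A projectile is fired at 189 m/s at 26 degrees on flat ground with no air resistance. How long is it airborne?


T = 2*v0*sin(theta)/g = 2*189*sin(26°)/9.81 = 16.89 s

16.89 s


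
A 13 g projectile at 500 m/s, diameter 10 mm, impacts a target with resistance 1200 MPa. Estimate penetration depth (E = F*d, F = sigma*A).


A = pi*(d/2)^2 = pi*(10/2)^2 = 78.5398 mm^2
E = 0.5*m*v^2 = 0.5*0.013*500^2 = 1625 J
depth = E/(sigma*A) = 1625 J / (1200 MPa * 78.5398 mm^2) = 1625/(1200 * 78.5398) m = 0.0172418 m ≈ 17.24 mm

17.24 mm


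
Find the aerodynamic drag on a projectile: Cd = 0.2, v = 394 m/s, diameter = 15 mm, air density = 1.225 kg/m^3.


A = pi*(d/2)^2 = pi*(15/2000)^2 = 1.76715e-04 m^2
Fd = 0.5*Cd*rho*A*v^2 = 0.5*0.2*1.225*1.76715e-04*394^2 = 3.36 N

3.36 N


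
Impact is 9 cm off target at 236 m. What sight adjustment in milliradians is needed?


1 mrad subtends 1 cm per 10 m of range, so adj = error_cm / (dist_m / 10) = 9 / (236/10) = 0.3814 mrad

0.3814 mrad


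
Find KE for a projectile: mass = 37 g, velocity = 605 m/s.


E = 0.5*m*v^2 = 0.5*0.037*605^2 = 6771 J

6771 J


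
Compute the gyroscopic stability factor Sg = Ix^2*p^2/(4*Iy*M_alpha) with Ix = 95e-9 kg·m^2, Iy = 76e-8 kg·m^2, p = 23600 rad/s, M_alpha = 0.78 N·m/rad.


Sg = Ix^2 * p^2 / (4 * Iy * M_alpha) = (95e-9)^2 * 23600^2 / (4 * 76e-8 * 0.78) = 2.12

2.12


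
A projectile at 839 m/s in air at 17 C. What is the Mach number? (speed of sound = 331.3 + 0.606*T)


a = 331.3 + 0.606*(17) = 341.602 m/s
M = v/a = 839/341.602 = 2.456

2.456


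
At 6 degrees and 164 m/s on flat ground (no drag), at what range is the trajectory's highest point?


R = v0^2*sin(2*theta)/g = 164^2*sin(2*6°)/9.81 = 570.03 m
apex_dist = R/2 = 570.03/2 = 285 m

285 m


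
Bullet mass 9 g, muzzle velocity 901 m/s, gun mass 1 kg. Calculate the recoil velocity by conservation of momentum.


v_recoil = m_p * v_p / m_gun = 0.009 * 901 / 1 = 8.109 m/s

8.109 m/s


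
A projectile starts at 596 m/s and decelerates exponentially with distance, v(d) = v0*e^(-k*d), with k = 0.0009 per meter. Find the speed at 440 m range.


v = v0*exp(-k*d) = 596*exp(-0.0009*440) = 401.1 m/s

401.1 m/s


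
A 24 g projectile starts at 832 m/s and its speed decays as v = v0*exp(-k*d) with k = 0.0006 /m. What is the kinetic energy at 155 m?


v = v0*exp(-k*d) = 832*exp(-0.0006*155) = 758.113 m/s
E = 0.5*m*v^2 = 0.5*0.024*758.113^2 = 6897 J

6897 J


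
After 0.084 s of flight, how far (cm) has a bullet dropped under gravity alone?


drop = 0.5*g*t^2 = 0.5*9.81*0.084^2 = 0.0346097 m ≈ 3.461 cm

3.461 cm


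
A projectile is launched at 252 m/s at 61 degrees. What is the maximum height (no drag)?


H = (v0*sin(theta))^2 / (2g) = (252*sin(61°))^2 / (2*9.81) = 2476 m

2476 m


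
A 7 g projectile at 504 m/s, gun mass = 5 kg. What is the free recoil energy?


v_r = m_p*v_p/m_gun = 0.007*504/5 = 0.7056 m/s, E_r = 0.5*m_gun*v_r^2 = 0.5*5*0.7056^2 = 1.245 J

1.245 J


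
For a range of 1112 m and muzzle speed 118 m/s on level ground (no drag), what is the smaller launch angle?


sin(2*theta) = R*g/v0^2 = 1112*9.81/118^2 = 0.783447, theta = arcsin(0.783447)/2 = 25.79°

25.79 degrees


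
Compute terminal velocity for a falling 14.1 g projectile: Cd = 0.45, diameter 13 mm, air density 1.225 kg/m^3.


A = pi*(d/2)^2 = pi*(13/2000)^2 = 1.32732e-04 m^2
vt = sqrt(2mg/(Cd*rho*A)) = sqrt(2*0.0141*9.81/(0.45 * 1.225 * 1.32732e-04)) = 61.49 m/s

61.49 m/s
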